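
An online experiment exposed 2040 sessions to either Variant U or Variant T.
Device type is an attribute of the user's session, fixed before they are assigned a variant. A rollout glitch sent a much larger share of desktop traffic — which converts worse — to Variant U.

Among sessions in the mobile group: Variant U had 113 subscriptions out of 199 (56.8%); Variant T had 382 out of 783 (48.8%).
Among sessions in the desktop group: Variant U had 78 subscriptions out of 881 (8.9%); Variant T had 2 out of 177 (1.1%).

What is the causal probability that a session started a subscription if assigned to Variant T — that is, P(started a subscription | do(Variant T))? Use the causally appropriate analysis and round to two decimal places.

0.24

Device type is set before the variant has any effect — it is not caused by the variant — and it independently drives the outcome. That makes it a confounder, so the causal comparison is within device type levels.
Standardising Variant T to the population device type mix: 0.481·382/783 + 0.519·2/177 = 0.241.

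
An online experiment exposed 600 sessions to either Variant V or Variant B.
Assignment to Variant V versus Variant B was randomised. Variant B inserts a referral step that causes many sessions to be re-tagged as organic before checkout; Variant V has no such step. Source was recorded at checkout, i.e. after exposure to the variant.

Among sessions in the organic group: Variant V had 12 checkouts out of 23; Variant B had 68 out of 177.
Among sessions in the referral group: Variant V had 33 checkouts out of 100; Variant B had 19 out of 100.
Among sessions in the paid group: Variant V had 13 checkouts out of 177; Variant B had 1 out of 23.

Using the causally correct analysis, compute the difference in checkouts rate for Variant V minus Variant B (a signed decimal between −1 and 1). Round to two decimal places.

-0.10

The stratified and pooled comparisons disagree (Variant V wins within each traffic source; Variant B wins overall), so the answer turns on the causal role of traffic source.
Because the variant influences traffic source, traffic source is a post-treatment mediator, not a confounder. Stratifying on it would bias the estimate; the causal effect is the crude pooled difference.
The causal difference is the pooled difference: 0.193 − 0.293 = -0.100.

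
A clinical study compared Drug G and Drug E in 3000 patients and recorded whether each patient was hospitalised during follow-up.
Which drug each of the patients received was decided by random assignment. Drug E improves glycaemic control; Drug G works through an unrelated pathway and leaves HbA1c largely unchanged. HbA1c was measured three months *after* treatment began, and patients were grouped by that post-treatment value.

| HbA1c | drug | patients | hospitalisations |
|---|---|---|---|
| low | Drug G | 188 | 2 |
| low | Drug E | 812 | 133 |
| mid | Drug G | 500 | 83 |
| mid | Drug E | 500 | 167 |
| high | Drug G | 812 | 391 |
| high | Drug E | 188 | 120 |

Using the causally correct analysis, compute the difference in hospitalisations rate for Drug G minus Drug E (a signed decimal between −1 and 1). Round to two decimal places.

+0.04

The HbA1c-specific comparison favours Drug G throughout, but the pooled figures favour Drug E. The question is whether to condition on HbA1c.
The distribution of HbA1c is itself part of what the drug does — it is an intermediate outcome. Holding it fixed would remove that part of the effect; the total effect is the pooled difference.
The causal difference is the pooled difference: 0.317 − 0.280 = +0.037.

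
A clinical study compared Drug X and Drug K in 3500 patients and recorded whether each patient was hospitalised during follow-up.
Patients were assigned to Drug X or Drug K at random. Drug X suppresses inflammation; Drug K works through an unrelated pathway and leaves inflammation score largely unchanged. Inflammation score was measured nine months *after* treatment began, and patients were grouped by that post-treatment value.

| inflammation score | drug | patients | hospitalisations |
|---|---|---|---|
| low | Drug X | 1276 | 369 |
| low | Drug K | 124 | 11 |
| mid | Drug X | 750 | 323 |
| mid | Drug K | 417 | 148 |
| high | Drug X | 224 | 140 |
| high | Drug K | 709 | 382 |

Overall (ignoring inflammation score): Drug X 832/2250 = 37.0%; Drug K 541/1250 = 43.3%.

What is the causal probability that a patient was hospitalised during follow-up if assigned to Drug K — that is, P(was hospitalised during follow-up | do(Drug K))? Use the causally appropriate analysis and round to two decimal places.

Inflammation score is recorded after the drug and is itself shifted by it — it sits on the causal path from drug to outcome. Conditioning on a mediator would strip out part of the effect we want; the pooled comparison gives the total causal effect.
So P(outcome | do(Drug K)) is just the pooled rate for Drug K: 541/1250 = 0.433.

0.43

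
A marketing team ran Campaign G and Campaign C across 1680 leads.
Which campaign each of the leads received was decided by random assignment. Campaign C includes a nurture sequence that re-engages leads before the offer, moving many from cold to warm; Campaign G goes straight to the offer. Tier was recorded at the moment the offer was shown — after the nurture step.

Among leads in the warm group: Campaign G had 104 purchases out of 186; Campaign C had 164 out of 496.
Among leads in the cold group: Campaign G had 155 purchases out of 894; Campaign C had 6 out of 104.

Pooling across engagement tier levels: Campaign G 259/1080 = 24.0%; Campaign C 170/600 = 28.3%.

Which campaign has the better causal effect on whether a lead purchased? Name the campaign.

Campaign G is higher inside every engagement tier stratum but Campaign C is higher in aggregate. Whether to stratify depends on how engagement tier relates to the campaign.
Engagement tier lies on the pathway campaign → engagement tier → outcome, so adjusting for it blocks the indirect effect. For the total causal effect of campaign, use the unadjusted pooled rates.
Pooled: Campaign G 24.0% vs Campaign C 28.3%; Campaign C is higher overall.

Campaign C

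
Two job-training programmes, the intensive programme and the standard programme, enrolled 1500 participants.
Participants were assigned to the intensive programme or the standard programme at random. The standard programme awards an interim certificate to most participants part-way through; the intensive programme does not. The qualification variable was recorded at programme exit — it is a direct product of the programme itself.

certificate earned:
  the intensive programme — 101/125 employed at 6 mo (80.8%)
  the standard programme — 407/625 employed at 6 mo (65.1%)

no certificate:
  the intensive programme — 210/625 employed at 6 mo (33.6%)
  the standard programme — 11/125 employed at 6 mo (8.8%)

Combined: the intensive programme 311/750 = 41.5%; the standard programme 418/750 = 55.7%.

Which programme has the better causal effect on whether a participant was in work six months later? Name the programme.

the standard programme

The qualification attained during the programme-specific comparison favours the intensive programme throughout, but the pooled figures favour the standard programme. The question is whether to condition on qualification attained during the programme.
Stratifying would compare programmes among participants the programmes themselves sorted into qualification attained during the programme groups — a form of selection on an intermediate. The unconditioned pooled rates give the total causal effect.
Pooled: the intensive programme 41.5% vs the standard programme 55.7%; the standard programme is higher overall.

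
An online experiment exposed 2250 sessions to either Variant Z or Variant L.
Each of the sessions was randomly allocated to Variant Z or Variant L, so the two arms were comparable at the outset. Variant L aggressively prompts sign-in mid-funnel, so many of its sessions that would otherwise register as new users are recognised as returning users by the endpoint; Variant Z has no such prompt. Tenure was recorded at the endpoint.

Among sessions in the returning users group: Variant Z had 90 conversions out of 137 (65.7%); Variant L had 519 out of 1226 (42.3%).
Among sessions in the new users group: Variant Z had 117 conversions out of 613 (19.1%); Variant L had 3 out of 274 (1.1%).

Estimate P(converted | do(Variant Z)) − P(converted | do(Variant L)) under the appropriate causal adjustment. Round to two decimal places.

-0.07

User tenure is recorded after the variant and is itself shifted by it — it sits on the causal path from variant to outcome. Conditioning on a mediator would strip out part of the effect we want; the pooled comparison gives the total causal effect.
The causal difference is the pooled difference: 0.276 − 0.348 = -0.072.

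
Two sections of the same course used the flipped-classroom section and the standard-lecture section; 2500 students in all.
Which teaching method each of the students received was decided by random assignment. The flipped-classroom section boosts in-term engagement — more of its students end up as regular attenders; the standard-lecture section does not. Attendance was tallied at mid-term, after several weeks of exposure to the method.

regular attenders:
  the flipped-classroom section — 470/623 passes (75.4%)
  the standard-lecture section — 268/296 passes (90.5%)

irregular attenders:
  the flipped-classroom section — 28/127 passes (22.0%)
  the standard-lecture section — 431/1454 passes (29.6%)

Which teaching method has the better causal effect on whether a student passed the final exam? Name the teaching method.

the flipped-classroom section

Mid-term attendance here is a post-treatment variable shaped by the teaching method; conditioning on it would introduce bias rather than remove it. The overall comparison is the causal one.
Pooled: the flipped-classroom section 66.4% vs the standard-lecture section 39.9%; the flipped-classroom section is higher overall.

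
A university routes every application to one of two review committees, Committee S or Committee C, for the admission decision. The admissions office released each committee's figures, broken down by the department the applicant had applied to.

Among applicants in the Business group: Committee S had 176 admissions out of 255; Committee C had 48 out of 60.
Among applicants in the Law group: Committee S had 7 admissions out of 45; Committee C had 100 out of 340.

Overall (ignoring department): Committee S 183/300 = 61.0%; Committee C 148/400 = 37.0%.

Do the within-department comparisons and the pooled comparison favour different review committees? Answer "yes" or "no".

Within each department level (Business 69.0% vs 80.0%; Law 15.6% vs 29.4%), Committee C has the higher rate every time. Pooled: 61.0% vs 37.0% — Committee S has the higher rate overall. The two comparisons disagree.

yes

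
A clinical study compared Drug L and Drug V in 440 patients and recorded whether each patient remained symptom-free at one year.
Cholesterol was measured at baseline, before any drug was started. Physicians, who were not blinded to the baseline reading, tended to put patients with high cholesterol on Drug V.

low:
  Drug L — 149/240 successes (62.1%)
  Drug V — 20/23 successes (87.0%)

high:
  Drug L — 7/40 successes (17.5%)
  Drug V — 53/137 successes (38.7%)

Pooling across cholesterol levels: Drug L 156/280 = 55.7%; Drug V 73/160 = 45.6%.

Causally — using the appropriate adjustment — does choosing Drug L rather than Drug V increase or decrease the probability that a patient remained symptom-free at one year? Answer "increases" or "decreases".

Nothing the drug does changes cholesterol; the imbalance is an allocation artefact. With cholesterol also predicting the outcome, the pooled figure is confounded, and the within-stratum comparison is the causal one.
Within each level — low: 62.1% vs 87.0%; high: 17.5% vs 38.7% — Drug V is higher every time.

decreases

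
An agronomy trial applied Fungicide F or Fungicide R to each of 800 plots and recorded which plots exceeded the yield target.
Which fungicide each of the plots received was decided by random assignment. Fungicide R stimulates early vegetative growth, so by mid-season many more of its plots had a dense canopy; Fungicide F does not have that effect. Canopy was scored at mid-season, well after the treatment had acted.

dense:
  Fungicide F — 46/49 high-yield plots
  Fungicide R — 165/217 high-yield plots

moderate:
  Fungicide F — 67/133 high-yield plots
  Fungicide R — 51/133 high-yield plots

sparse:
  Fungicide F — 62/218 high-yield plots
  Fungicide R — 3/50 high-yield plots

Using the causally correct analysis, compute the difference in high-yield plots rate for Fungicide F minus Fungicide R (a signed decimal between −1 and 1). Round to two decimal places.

-0.11

Because the fungicide influences mid-season canopy, mid-season canopy is a post-treatment mediator, not a confounder. Stratifying on it would bias the estimate; the causal effect is the crude pooled difference.
The causal difference is the pooled difference: 0.438 − 0.547 = -0.110.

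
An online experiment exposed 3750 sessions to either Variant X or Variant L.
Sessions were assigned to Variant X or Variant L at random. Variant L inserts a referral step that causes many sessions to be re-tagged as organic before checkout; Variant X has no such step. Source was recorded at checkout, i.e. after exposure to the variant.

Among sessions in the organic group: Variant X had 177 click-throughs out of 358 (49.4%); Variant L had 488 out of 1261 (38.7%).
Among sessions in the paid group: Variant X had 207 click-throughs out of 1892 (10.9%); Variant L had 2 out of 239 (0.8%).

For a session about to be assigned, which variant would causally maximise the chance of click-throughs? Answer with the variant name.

Traffic source lies on the pathway variant → traffic source → outcome, so adjusting for it blocks the indirect effect. For the total causal effect of variant, use the unadjusted pooled rates.
Pooled: Variant X 17.1% vs Variant L 32.7%; Variant L is higher overall.

Variant L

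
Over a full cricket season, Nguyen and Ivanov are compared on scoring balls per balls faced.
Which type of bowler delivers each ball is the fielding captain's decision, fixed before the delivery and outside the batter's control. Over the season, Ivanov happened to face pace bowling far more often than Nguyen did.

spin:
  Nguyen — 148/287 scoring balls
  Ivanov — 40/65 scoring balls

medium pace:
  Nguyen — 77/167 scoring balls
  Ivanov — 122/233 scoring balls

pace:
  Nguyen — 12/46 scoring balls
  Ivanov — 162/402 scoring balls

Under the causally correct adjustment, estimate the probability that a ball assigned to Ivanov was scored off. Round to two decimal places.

Within every bowling type level Ivanov has the higher rate, yet pooled Nguyen does — Simpson's reversal.
Nothing the player does changes bowling type; the imbalance is an allocation artefact. With bowling type also predicting the outcome, the pooled figure is confounded, and the within-stratum comparison is the causal one.
Standardising Ivanov to the population bowling type mix: 0.293·40/65 + 0.333·122/233 + 0.373·162/402 = 0.505.

0.51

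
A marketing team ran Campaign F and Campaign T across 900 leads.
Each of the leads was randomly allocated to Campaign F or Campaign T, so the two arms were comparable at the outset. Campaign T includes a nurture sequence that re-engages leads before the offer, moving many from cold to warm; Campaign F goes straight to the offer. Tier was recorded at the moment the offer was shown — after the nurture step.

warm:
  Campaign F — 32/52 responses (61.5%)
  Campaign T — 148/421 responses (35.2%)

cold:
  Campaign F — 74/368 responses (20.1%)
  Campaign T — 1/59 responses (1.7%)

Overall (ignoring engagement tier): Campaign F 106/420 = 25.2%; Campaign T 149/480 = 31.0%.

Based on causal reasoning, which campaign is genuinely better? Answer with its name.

The stratified and pooled comparisons disagree (Campaign F wins within each engagement tier; Campaign T wins overall), so the answer turns on the causal role of engagement tier.
The distribution of engagement tier is itself part of what the campaign does — it is an intermediate outcome. Holding it fixed would remove that part of the effect; the total effect is the pooled difference.
Pooled: Campaign F 25.2% vs Campaign T 31.0%; Campaign T is higher overall.

Campaign T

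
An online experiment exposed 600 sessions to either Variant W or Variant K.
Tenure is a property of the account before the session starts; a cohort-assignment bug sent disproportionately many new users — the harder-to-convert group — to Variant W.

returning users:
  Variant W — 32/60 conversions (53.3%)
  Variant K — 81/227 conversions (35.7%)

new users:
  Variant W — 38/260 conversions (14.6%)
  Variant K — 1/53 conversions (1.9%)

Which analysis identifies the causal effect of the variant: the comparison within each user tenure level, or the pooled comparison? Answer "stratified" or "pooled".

stratified

Variant W is higher inside every user tenure stratum but Variant K is higher in aggregate. Whether to stratify depends on how user tenure relates to the variant.
User tenure differs across variants for reasons unrelated to any effect of the variant itself, and it separately predicts the outcome — a classic confounder. We must compare within user tenure levels.
Within each level — returning users: 53.3% vs 35.7%; new users: 14.6% vs 1.9% — Variant W is higher every time.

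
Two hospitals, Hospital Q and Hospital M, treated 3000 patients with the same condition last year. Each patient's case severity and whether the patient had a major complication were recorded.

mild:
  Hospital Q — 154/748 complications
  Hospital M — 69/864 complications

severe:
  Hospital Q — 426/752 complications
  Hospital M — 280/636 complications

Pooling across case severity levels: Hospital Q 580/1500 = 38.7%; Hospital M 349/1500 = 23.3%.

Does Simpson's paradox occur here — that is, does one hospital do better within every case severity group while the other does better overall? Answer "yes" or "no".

no

Within each case severity level (mild 20.6% vs 8.0%; severe 56.6% vs 44.0%), Hospital M has the lower rate every time. Pooled: 38.7% vs 23.3% — Hospital M has the lower rate overall. They agree.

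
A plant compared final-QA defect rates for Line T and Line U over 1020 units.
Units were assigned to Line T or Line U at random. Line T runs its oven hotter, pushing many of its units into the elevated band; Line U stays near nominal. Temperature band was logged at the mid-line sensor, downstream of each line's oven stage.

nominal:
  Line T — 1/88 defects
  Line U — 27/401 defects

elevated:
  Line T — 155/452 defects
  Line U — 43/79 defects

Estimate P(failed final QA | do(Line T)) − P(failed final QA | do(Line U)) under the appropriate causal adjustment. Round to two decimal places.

Line T is lower inside every in-process temperature band stratum but Line U is lower in aggregate. Whether to stratify depends on how in-process temperature band relates to the line.
Stratifying would compare lines among units the lines themselves sorted into in-process temperature band groups — a form of selection on an intermediate. The unconditioned pooled rates give the total causal effect.
The causal difference is the pooled difference: 0.289 − 0.146 = +0.143.

+0.14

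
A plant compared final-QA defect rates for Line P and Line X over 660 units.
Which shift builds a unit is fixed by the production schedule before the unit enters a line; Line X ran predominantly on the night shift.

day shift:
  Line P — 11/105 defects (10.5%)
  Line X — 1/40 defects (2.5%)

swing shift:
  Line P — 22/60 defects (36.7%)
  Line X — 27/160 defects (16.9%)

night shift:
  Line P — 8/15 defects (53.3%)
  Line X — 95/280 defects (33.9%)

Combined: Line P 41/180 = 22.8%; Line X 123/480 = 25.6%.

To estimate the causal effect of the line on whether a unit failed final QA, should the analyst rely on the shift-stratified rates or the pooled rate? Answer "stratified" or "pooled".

Shift differs across lines for reasons unrelated to any effect of the line itself, and it separately predicts the outcome — a classic confounder. We must compare within shift levels.
Within each level — day shift: 10.5% vs 2.5%; swing shift: 36.7% vs 16.9%; night shift: 53.3% vs 33.9% — Line X is lower every time.

stratified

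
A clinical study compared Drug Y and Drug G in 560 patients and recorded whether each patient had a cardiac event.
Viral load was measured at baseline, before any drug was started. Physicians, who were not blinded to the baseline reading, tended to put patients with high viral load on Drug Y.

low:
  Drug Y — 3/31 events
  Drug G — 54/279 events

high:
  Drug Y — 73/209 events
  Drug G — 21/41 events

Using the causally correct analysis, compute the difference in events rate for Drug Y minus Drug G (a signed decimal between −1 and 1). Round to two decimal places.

-0.13

The stratified and pooled comparisons disagree (Drug Y wins within each viral load; Drug G wins overall), so the answer turns on the causal role of viral load.
Viral load is set before the drug has any effect — it is not caused by the drug — and it independently drives the outcome. That makes it a confounder, so the causal comparison is within viral load levels.
Adjusting over the population distribution of viral load: 0.554·(0.097−0.194) + 0.446·(0.349−0.512) = -0.126.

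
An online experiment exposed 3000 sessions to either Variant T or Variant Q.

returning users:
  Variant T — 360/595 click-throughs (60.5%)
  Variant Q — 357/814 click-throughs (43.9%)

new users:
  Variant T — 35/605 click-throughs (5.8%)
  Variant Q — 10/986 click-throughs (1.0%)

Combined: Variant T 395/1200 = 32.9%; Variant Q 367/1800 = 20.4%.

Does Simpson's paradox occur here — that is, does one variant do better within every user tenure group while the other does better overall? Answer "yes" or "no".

Within each user tenure level (returning users 60.5% vs 43.9%; new users 5.8% vs 1.0%), Variant T has the higher rate every time. Pooled: 32.9% vs 20.4% — Variant T has the higher rate overall. They agree.

no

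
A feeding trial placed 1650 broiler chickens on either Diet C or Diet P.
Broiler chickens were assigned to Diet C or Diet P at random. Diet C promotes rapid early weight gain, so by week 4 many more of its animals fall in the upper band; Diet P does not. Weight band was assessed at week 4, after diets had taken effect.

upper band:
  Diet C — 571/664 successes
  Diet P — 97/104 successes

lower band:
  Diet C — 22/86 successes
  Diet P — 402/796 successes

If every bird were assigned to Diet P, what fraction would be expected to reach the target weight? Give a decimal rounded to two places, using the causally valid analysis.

0.55

Diet P is higher inside every week-4 weight band stratum but Diet C is higher in aggregate. Whether to stratify depends on how week-4 weight band relates to the diet.
Because the diet influences week-4 weight band, week-4 weight band is a post-treatment mediator, not a confounder. Stratifying on it would bias the estimate; the causal effect is the crude pooled difference.
So P(outcome | do(Diet P)) is just the pooled rate for Diet P: 499/900 = 0.554.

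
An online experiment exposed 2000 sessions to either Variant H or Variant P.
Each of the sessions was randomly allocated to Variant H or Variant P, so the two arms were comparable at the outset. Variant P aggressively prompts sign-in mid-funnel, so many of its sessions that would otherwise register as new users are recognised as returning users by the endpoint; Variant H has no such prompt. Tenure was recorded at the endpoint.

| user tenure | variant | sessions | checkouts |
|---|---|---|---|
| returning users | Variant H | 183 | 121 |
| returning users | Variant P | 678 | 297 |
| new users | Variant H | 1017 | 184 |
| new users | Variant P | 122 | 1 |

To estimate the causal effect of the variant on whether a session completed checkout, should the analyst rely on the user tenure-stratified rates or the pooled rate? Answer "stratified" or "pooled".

Within every user tenure level Variant H has the higher rate, yet pooled Variant P does — Simpson's reversal.
User tenure is recorded after the variant and is itself shifted by it — it sits on the causal path from variant to outcome. Conditioning on a mediator would strip out part of the effect we want; the pooled comparison gives the total causal effect.
Pooled: Variant H 25.4% vs Variant P 37.2%; Variant P is higher overall.

pooled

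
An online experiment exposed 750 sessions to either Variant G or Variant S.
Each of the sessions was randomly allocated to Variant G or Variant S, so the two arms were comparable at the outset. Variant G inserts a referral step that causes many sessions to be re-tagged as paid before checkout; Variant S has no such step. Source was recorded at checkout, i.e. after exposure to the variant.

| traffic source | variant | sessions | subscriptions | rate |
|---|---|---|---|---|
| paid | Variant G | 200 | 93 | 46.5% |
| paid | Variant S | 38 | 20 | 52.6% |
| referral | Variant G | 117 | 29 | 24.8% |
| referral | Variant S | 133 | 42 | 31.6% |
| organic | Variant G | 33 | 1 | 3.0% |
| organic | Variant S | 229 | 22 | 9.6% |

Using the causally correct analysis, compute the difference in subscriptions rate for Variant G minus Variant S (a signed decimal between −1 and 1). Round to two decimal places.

+0.14

The distribution of traffic source is itself part of what the variant does — it is an intermediate outcome. Holding it fixed would remove that part of the effect; the total effect is the pooled difference.
The causal difference is the pooled difference: 0.351 − 0.210 = +0.141.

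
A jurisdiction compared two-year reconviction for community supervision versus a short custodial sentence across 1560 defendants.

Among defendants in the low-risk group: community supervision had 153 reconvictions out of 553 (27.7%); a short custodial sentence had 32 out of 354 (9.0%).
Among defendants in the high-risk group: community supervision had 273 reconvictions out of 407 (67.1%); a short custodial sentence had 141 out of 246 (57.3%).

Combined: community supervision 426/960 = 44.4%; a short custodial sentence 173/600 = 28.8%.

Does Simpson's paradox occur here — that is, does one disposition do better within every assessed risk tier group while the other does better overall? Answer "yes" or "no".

no

Within each assessed risk tier level (low-risk 27.7% vs 9.0%; high-risk 67.1% vs 57.3%), a short custodial sentence has the lower rate every time. Pooled: 44.4% vs 28.8% — a short custodial sentence has the lower rate overall. They agree.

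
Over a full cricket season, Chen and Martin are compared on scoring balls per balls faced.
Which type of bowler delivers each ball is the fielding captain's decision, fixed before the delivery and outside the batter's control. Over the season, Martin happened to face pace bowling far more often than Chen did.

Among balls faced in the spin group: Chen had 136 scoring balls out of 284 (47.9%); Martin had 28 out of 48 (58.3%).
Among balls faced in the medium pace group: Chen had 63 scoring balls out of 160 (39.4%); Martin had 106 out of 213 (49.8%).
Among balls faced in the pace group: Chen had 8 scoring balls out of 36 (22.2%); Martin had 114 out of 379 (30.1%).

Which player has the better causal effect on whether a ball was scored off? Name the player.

Martin

The bowling type-specific comparison favours Martin throughout, but the pooled figures favour Chen. The question is whether to condition on bowling type.
Since bowling type is a pre-existing factor (not a product of the player) and it affects the outcome on its own, it is a confounder. The stratified rates, not the pooled rate, identify the causal effect.
Within each level — spin: 47.9% vs 58.3%; medium pace: 39.4% vs 49.8%; pace: 22.2% vs 30.1% — Martin is higher every time.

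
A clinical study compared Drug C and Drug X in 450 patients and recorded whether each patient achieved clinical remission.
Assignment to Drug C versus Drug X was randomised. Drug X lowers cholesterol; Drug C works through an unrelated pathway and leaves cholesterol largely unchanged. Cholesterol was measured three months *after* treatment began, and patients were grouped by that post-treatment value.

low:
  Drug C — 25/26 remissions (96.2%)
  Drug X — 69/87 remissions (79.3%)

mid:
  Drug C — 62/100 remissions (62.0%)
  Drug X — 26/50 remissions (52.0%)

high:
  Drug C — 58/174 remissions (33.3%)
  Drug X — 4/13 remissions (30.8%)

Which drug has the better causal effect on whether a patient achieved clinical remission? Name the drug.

Drug X

The distribution of cholesterol is itself part of what the drug does — it is an intermediate outcome. Holding it fixed would remove that part of the effect; the total effect is the pooled difference.
Pooled: Drug C 48.3% vs Drug X 66.0%; Drug X is higher overall.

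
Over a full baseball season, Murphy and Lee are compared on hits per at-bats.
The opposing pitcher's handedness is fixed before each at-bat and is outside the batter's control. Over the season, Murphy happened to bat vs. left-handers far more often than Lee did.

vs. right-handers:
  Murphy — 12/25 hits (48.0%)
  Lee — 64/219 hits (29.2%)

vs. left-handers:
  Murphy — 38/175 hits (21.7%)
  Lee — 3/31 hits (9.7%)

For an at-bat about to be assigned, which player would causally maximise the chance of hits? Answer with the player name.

Here pitcher handedness is a common cause — it drives both which player a case falls under and the outcome. The crude comparison mixes populations; the stratum-specific rates are the causally relevant ones.
Within each level — vs. right-handers: 48.0% vs 29.2%; vs. left-handers: 21.7% vs 9.7% — Murphy is higher every time.

Murphy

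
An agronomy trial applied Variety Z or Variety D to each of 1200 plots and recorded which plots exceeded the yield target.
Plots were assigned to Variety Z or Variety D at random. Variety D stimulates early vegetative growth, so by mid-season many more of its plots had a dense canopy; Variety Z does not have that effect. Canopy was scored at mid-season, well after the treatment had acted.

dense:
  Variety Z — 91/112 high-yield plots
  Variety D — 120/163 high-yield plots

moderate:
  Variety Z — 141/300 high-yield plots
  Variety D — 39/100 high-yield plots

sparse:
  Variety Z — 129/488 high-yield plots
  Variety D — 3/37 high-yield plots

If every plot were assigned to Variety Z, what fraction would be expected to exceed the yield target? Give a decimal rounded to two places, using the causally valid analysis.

Mid-season canopy lies on the pathway variety → mid-season canopy → outcome, so adjusting for it blocks the indirect effect. For the total causal effect of variety, use the unadjusted pooled rates.
So P(outcome | do(Variety Z)) is just the pooled rate for Variety Z: 361/900 = 0.401.

0.40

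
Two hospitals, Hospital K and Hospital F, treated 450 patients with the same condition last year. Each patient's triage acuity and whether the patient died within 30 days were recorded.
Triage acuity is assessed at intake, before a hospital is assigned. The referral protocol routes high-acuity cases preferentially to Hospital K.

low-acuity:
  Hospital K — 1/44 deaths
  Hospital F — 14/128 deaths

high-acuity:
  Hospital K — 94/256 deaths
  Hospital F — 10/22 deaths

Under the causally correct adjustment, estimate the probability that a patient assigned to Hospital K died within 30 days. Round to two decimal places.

0.24

The stratified and pooled comparisons disagree (Hospital K wins within each triage acuity; Hospital F wins overall), so the answer turns on the causal role of triage acuity.
Nothing the hospital does changes triage acuity; the imbalance is an allocation artefact. With triage acuity also predicting the outcome, the pooled figure is confounded, and the within-stratum comparison is the causal one.
Standardising Hospital K to the population triage acuity mix: 0.382·1/44 + 0.618·94/256 = 0.236.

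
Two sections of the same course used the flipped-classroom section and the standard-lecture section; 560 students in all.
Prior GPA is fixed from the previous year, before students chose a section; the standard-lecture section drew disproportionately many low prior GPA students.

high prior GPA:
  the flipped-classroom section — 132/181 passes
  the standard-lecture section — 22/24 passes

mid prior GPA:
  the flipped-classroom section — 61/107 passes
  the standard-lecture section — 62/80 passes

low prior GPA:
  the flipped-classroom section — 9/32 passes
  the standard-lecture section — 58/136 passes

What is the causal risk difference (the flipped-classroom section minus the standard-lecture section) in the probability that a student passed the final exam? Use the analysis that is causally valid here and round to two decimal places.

the standard-lecture section is higher inside every prior GPA band stratum but the flipped-classroom section is higher in aggregate. Whether to stratify depends on how prior GPA band relates to the teaching method.
Nothing the teaching method does changes prior GPA band; the imbalance is an allocation artefact. With prior GPA band also predicting the outcome, the pooled figure is confounded, and the within-stratum comparison is the causal one.
Adjusting over the population distribution of prior GPA band: 0.366·(0.729−0.917) + 0.334·(0.570−0.775) + 0.300·(0.281−0.426) = -0.181.

-0.18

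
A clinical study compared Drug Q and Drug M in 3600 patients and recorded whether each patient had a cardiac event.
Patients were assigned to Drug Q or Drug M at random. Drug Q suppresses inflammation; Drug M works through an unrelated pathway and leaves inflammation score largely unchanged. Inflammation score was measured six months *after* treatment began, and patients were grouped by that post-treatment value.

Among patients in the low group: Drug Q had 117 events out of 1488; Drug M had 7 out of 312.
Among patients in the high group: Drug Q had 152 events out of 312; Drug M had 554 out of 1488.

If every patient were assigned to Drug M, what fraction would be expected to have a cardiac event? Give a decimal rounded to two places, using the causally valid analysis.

0.31

Inflammation score lies on the pathway drug → inflammation score → outcome, so adjusting for it blocks the indirect effect. For the total causal effect of drug, use the unadjusted pooled rates.
So P(outcome | do(Drug M)) is just the pooled rate for Drug M: 561/1800 = 0.312.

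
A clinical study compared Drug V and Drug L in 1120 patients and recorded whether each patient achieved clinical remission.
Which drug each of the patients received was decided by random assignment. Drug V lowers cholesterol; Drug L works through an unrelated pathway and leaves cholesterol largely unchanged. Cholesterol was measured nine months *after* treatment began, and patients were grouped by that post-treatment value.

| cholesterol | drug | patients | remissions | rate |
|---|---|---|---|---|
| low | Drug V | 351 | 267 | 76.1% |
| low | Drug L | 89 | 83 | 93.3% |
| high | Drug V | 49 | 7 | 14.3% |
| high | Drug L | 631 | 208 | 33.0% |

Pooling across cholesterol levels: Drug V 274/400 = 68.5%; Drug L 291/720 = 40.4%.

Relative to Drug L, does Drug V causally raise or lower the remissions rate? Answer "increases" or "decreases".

Stratifying would compare drugs among patients the drugs themselves sorted into cholesterol groups — a form of selection on an intermediate. The unconditioned pooled rates give the total causal effect.
Pooled: Drug V 68.5% vs Drug L 40.4%; Drug V is higher overall.

increases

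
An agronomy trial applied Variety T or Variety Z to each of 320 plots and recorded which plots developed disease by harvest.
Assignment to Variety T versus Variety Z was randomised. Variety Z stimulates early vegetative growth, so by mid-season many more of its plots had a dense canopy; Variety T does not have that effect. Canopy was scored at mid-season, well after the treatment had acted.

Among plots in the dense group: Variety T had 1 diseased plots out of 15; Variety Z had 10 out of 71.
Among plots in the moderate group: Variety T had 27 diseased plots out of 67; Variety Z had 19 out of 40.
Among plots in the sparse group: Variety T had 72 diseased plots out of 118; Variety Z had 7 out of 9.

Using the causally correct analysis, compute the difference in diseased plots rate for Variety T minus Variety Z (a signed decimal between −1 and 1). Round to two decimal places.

Within every mid-season canopy level Variety T has the lower rate, yet pooled Variety Z does — Simpson's reversal.
Mid-season canopy is recorded after the variety and is itself shifted by it — it sits on the causal path from variety to outcome. Conditioning on a mediator would strip out part of the effect we want; the pooled comparison gives the total causal effect.
The causal difference is the pooled difference: 0.500 − 0.300 = +0.200.

+0.20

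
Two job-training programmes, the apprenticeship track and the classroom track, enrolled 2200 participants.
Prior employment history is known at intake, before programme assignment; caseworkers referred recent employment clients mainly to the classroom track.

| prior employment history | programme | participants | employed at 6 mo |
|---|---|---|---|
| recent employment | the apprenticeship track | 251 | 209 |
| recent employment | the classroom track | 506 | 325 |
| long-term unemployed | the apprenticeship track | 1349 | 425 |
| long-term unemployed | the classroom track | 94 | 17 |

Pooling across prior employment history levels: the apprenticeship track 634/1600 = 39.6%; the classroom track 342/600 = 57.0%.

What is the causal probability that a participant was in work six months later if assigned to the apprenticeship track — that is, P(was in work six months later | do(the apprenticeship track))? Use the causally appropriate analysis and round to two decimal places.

0.49

The imbalance in prior employment history arose from how participants were allocated, not from anything the programme did; and prior employment history independently affects the outcome. The pooled gap is confounded — condition on prior employment history.
Standardising the apprenticeship track to the population prior employment history mix: 0.344·209/251 + 0.656·425/1349 = 0.493.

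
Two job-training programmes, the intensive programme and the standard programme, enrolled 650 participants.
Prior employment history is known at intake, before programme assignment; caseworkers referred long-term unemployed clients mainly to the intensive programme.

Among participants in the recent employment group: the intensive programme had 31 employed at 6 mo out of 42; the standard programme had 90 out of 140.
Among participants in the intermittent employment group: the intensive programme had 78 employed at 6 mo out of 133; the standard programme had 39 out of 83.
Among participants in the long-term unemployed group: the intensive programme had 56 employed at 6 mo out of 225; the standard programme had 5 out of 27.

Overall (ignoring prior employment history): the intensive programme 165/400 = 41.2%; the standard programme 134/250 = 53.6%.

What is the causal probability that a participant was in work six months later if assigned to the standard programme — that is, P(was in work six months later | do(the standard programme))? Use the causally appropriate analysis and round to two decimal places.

Within every prior employment history level the intensive programme has the higher rate, yet pooled the standard programme does — Simpson's reversal.
Nothing the programme does changes prior employment history; the imbalance is an allocation artefact. With prior employment history also predicting the outcome, the pooled figure is confounded, and the within-stratum comparison is the causal one.
Standardising the standard programme to the population prior employment history mix: 0.280·90/140 + 0.332·39/83 + 0.388·5/27 = 0.408.

0.41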